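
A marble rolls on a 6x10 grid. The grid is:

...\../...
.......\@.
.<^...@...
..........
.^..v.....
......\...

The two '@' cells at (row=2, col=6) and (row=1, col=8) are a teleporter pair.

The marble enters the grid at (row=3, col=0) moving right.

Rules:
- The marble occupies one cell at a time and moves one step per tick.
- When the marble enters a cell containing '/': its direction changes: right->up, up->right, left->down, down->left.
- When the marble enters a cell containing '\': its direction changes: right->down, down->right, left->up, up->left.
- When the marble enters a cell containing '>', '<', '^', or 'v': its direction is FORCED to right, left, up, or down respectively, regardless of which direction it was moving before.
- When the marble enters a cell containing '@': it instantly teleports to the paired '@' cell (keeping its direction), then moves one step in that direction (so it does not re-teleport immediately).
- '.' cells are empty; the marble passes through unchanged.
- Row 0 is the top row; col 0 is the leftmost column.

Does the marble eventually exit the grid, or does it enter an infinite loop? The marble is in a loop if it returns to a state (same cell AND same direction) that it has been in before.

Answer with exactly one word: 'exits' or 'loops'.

Step 1: enter (3,0), '.' pass, move right to (3,1)
Step 2: enter (3,1), '.' pass, move right to (3,2)
Step 3: enter (3,2), '.' pass, move right to (3,3)
Step 4: enter (3,3), '.' pass, move right to (3,4)
Step 5: enter (3,4), '.' pass, move right to (3,5)
Step 6: enter (3,5), '.' pass, move right to (3,6)
Step 7: enter (3,6), '.' pass, move right to (3,7)
Step 8: enter (3,7), '.' pass, move right to (3,8)
Step 9: enter (3,8), '.' pass, move right to (3,9)
Step 10: enter (3,9), '.' pass, move right to (3,10)
Step 11: at (3,10) — EXIT via right edge, pos 3

Answer: exits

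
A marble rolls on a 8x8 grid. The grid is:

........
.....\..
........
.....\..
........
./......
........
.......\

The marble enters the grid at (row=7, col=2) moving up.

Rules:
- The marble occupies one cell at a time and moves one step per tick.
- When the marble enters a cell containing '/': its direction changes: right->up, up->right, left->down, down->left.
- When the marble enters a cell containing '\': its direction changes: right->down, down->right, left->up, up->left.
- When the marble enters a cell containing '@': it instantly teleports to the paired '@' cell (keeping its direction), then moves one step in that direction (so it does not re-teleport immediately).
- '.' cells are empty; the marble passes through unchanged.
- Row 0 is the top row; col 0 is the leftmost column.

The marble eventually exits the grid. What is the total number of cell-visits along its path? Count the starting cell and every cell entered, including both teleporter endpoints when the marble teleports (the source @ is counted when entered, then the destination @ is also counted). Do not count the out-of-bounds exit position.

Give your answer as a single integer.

Answer: 8

Derivation:
Step 1: enter (7,2), '.' pass, move up to (6,2)
Step 2: enter (6,2), '.' pass, move up to (5,2)
Step 3: enter (5,2), '.' pass, move up to (4,2)
Step 4: enter (4,2), '.' pass, move up to (3,2)
Step 5: enter (3,2), '.' pass, move up to (2,2)
Step 6: enter (2,2), '.' pass, move up to (1,2)
Step 7: enter (1,2), '.' pass, move up to (0,2)
Step 8: enter (0,2), '.' pass, move up to (-1,2)
Step 9: at (-1,2) — EXIT via top edge, pos 2
Path length (cell visits): 8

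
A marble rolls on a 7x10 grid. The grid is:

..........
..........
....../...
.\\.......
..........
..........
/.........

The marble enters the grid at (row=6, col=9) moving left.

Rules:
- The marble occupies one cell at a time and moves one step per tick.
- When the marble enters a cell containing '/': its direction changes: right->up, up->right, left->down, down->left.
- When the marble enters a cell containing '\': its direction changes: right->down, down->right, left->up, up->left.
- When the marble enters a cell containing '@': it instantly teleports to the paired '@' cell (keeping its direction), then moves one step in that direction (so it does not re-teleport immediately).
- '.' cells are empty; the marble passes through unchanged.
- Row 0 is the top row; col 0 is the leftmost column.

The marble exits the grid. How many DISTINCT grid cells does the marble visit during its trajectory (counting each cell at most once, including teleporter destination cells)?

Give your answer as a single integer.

Answer: 10

Derivation:
Step 1: enter (6,9), '.' pass, move left to (6,8)
Step 2: enter (6,8), '.' pass, move left to (6,7)
Step 3: enter (6,7), '.' pass, move left to (6,6)
Step 4: enter (6,6), '.' pass, move left to (6,5)
Step 5: enter (6,5), '.' pass, move left to (6,4)
Step 6: enter (6,4), '.' pass, move left to (6,3)
Step 7: enter (6,3), '.' pass, move left to (6,2)
Step 8: enter (6,2), '.' pass, move left to (6,1)
Step 9: enter (6,1), '.' pass, move left to (6,0)
Step 10: enter (6,0), '/' deflects left->down, move down to (7,0)
Step 11: at (7,0) — EXIT via bottom edge, pos 0
Distinct cells visited: 10 (path length 10)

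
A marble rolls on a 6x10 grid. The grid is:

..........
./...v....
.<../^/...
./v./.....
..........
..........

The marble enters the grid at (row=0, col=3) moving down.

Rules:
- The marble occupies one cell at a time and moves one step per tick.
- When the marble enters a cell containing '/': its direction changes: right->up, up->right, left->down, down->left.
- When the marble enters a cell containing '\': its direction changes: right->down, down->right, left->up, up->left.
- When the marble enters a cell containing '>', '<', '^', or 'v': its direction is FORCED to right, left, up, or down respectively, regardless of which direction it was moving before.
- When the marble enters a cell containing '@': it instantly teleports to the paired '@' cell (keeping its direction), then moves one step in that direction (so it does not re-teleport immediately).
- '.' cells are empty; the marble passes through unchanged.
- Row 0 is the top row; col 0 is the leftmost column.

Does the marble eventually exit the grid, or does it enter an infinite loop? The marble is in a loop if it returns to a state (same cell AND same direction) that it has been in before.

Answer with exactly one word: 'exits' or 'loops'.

Answer: exits

Derivation:
Step 1: enter (0,3), '.' pass, move down to (1,3)
Step 2: enter (1,3), '.' pass, move down to (2,3)
Step 3: enter (2,3), '.' pass, move down to (3,3)
Step 4: enter (3,3), '.' pass, move down to (4,3)
Step 5: enter (4,3), '.' pass, move down to (5,3)
Step 6: enter (5,3), '.' pass, move down to (6,3)
Step 7: at (6,3) — EXIT via bottom edge, pos 3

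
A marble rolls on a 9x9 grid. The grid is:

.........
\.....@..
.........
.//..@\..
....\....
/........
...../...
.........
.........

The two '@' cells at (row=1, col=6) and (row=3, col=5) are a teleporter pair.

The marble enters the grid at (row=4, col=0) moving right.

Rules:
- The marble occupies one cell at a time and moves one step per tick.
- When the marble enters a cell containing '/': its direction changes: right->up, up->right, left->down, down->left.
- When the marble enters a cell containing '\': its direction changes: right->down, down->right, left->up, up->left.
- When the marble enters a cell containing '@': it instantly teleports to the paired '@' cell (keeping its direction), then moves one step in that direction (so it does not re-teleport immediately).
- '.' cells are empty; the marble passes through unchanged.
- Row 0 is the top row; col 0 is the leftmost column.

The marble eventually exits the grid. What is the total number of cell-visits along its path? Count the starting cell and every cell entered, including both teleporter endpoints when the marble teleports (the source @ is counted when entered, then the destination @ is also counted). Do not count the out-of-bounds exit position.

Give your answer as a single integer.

Answer: 9

Derivation:
Step 1: enter (4,0), '.' pass, move right to (4,1)
Step 2: enter (4,1), '.' pass, move right to (4,2)
Step 3: enter (4,2), '.' pass, move right to (4,3)
Step 4: enter (4,3), '.' pass, move right to (4,4)
Step 5: enter (4,4), '\' deflects right->down, move down to (5,4)
Step 6: enter (5,4), '.' pass, move down to (6,4)
Step 7: enter (6,4), '.' pass, move down to (7,4)
Step 8: enter (7,4), '.' pass, move down to (8,4)
Step 9: enter (8,4), '.' pass, move down to (9,4)
Step 10: at (9,4) — EXIT via bottom edge, pos 4
Path length (cell visits): 9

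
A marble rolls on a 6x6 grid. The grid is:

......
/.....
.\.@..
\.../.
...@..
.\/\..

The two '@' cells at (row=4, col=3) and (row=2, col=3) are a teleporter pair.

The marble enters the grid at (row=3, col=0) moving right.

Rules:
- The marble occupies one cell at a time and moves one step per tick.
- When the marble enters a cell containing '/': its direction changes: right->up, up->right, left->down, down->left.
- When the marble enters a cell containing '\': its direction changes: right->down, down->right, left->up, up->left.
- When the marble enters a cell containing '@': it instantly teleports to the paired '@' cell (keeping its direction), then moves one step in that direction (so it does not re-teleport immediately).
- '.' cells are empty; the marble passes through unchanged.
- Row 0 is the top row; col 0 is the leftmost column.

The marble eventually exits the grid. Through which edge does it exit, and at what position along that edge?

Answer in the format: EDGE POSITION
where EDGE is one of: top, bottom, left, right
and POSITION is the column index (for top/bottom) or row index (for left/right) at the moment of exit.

Answer: bottom 0

Derivation:
Step 1: enter (3,0), '\' deflects right->down, move down to (4,0)
Step 2: enter (4,0), '.' pass, move down to (5,0)
Step 3: enter (5,0), '.' pass, move down to (6,0)
Step 4: at (6,0) — EXIT via bottom edge, pos 0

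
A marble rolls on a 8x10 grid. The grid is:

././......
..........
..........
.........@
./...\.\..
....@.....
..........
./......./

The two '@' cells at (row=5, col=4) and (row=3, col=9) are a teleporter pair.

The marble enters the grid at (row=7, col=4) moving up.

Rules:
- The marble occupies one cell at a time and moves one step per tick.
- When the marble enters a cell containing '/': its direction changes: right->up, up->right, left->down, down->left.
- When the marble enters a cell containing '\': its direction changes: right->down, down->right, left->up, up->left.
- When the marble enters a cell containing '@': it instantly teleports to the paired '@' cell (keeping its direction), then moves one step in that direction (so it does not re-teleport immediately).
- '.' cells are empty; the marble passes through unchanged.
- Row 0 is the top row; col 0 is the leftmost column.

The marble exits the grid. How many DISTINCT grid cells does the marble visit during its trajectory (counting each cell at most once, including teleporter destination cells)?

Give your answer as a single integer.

Step 1: enter (7,4), '.' pass, move up to (6,4)
Step 2: enter (6,4), '.' pass, move up to (5,4)
Step 3: enter (5,4), '@' teleport (5,4)->(3,9), also enter (3,9), move up to (2,9)
Step 4: enter (2,9), '.' pass, move up to (1,9)
Step 5: enter (1,9), '.' pass, move up to (0,9)
Step 6: enter (0,9), '.' pass, move up to (-1,9)
Step 7: at (-1,9) — EXIT via top edge, pos 9
Distinct cells visited: 7 (path length 7)

Answer: 7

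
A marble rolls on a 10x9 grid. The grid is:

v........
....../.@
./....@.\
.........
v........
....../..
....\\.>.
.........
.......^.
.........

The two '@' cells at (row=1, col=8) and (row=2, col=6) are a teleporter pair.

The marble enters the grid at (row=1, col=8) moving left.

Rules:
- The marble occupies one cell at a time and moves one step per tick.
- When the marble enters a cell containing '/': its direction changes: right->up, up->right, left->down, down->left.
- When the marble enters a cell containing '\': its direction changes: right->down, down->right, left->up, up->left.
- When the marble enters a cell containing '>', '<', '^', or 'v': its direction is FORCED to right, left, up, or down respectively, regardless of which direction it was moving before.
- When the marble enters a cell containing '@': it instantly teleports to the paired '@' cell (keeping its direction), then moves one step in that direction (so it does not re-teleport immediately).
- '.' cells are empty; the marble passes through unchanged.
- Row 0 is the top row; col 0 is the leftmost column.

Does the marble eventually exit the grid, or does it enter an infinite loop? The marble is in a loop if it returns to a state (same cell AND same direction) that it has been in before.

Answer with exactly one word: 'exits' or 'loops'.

Step 1: enter (1,8), '@' teleport (1,8)->(2,6), also enter (2,6), move left to (2,5)
Step 2: enter (2,5), '.' pass, move left to (2,4)
Step 3: enter (2,4), '.' pass, move left to (2,3)
Step 4: enter (2,3), '.' pass, move left to (2,2)
Step 5: enter (2,2), '.' pass, move left to (2,1)
Step 6: enter (2,1), '/' deflects left->down, move down to (3,1)
Step 7: enter (3,1), '.' pass, move down to (4,1)
Step 8: enter (4,1), '.' pass, move down to (5,1)
Step 9: enter (5,1), '.' pass, move down to (6,1)
Step 10: enter (6,1), '.' pass, move down to (7,1)
Step 11: enter (7,1), '.' pass, move down to (8,1)
Step 12: enter (8,1), '.' pass, move down to (9,1)
Step 13: enter (9,1), '.' pass, move down to (10,1)
Step 14: at (10,1) — EXIT via bottom edge, pos 1

Answer: exits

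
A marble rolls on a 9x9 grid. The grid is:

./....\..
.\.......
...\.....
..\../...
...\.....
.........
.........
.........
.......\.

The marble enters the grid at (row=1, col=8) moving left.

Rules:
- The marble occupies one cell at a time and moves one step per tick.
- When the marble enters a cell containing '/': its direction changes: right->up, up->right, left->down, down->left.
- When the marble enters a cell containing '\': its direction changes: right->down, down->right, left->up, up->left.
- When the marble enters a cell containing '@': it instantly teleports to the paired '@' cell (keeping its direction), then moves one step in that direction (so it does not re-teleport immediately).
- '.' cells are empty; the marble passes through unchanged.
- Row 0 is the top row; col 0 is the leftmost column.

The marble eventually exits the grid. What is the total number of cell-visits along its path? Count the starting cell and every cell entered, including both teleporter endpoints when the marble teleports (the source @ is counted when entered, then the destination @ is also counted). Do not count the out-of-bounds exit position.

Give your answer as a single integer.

Answer: 22

Derivation:
Step 1: enter (1,8), '.' pass, move left to (1,7)
Step 2: enter (1,7), '.' pass, move left to (1,6)
Step 3: enter (1,6), '.' pass, move left to (1,5)
Step 4: enter (1,5), '.' pass, move left to (1,4)
Step 5: enter (1,4), '.' pass, move left to (1,3)
Step 6: enter (1,3), '.' pass, move left to (1,2)
Step 7: enter (1,2), '.' pass, move left to (1,1)
Step 8: enter (1,1), '\' deflects left->up, move up to (0,1)
Step 9: enter (0,1), '/' deflects up->right, move right to (0,2)
Step 10: enter (0,2), '.' pass, move right to (0,3)
Step 11: enter (0,3), '.' pass, move right to (0,4)
Step 12: enter (0,4), '.' pass, move right to (0,5)
Step 13: enter (0,5), '.' pass, move right to (0,6)
Step 14: enter (0,6), '\' deflects right->down, move down to (1,6)
Step 15: enter (1,6), '.' pass, move down to (2,6)
Step 16: enter (2,6), '.' pass, move down to (3,6)
Step 17: enter (3,6), '.' pass, move down to (4,6)
Step 18: enter (4,6), '.' pass, move down to (5,6)
Step 19: enter (5,6), '.' pass, move down to (6,6)
Step 20: enter (6,6), '.' pass, move down to (7,6)
Step 21: enter (7,6), '.' pass, move down to (8,6)
Step 22: enter (8,6), '.' pass, move down to (9,6)
Step 23: at (9,6) — EXIT via bottom edge, pos 6
Path length (cell visits): 22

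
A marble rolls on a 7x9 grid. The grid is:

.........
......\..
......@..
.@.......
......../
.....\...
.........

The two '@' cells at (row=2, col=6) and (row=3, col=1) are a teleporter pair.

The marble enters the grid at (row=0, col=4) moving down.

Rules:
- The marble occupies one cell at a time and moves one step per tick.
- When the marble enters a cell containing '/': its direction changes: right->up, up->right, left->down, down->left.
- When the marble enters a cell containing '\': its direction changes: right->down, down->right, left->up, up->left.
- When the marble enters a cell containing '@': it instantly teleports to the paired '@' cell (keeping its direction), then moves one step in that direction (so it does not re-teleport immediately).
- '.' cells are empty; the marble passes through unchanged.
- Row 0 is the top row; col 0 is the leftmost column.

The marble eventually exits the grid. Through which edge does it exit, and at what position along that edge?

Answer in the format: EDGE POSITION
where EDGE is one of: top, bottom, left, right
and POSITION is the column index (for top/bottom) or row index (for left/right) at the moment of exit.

Answer: bottom 4

Derivation:
Step 1: enter (0,4), '.' pass, move down to (1,4)
Step 2: enter (1,4), '.' pass, move down to (2,4)
Step 3: enter (2,4), '.' pass, move down to (3,4)
Step 4: enter (3,4), '.' pass, move down to (4,4)
Step 5: enter (4,4), '.' pass, move down to (5,4)
Step 6: enter (5,4), '.' pass, move down to (6,4)
Step 7: enter (6,4), '.' pass, move down to (7,4)
Step 8: at (7,4) — EXIT via bottom edge, pos 4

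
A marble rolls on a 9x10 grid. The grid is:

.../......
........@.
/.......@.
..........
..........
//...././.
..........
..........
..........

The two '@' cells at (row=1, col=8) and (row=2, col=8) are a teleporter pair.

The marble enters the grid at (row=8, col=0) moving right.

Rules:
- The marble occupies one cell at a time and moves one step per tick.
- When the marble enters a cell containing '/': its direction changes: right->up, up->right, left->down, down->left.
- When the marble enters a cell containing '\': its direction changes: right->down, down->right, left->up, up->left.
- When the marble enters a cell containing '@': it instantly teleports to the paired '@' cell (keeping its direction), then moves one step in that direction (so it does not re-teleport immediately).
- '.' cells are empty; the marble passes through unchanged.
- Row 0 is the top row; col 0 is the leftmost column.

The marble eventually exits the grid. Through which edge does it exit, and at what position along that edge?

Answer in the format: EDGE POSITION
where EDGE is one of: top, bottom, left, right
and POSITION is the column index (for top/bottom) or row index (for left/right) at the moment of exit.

Step 1: enter (8,0), '.' pass, move right to (8,1)
Step 2: enter (8,1), '.' pass, move right to (8,2)
Step 3: enter (8,2), '.' pass, move right to (8,3)
Step 4: enter (8,3), '.' pass, move right to (8,4)
Step 5: enter (8,4), '.' pass, move right to (8,5)
Step 6: enter (8,5), '.' pass, move right to (8,6)
Step 7: enter (8,6), '.' pass, move right to (8,7)
Step 8: enter (8,7), '.' pass, move right to (8,8)
Step 9: enter (8,8), '.' pass, move right to (8,9)
Step 10: enter (8,9), '.' pass, move right to (8,10)
Step 11: at (8,10) — EXIT via right edge, pos 8

Answer: right 8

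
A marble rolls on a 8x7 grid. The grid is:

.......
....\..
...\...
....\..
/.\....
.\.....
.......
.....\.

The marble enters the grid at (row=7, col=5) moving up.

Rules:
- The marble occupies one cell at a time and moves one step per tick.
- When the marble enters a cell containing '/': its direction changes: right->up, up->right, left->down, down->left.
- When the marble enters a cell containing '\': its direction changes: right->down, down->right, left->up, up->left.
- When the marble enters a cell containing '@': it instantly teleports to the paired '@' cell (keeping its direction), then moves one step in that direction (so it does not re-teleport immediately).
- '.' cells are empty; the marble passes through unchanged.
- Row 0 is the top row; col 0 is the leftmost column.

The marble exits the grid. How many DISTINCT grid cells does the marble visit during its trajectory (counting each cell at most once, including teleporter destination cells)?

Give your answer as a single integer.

Step 1: enter (7,5), '\' deflects up->left, move left to (7,4)
Step 2: enter (7,4), '.' pass, move left to (7,3)
Step 3: enter (7,3), '.' pass, move left to (7,2)
Step 4: enter (7,2), '.' pass, move left to (7,1)
Step 5: enter (7,1), '.' pass, move left to (7,0)
Step 6: enter (7,0), '.' pass, move left to (7,-1)
Step 7: at (7,-1) — EXIT via left edge, pos 7
Distinct cells visited: 6 (path length 6)

Answer: 6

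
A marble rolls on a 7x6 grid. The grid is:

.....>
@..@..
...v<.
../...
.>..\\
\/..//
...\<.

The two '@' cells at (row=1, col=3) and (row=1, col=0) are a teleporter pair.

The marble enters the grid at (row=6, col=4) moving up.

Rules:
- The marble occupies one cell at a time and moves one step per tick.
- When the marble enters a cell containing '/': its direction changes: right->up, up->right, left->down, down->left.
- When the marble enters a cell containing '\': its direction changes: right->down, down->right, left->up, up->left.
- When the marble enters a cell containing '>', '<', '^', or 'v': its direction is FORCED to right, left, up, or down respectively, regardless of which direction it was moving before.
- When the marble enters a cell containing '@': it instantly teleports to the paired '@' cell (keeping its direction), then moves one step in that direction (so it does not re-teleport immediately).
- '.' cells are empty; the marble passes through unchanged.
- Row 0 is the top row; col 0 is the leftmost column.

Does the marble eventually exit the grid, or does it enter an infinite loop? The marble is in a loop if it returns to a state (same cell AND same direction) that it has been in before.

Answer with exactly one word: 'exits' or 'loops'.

Answer: loops

Derivation:
Step 1: enter (6,4), '<' forces up->left, move left to (6,3)
Step 2: enter (6,3), '\' deflects left->up, move up to (5,3)
Step 3: enter (5,3), '.' pass, move up to (4,3)
Step 4: enter (4,3), '.' pass, move up to (3,3)
Step 5: enter (3,3), '.' pass, move up to (2,3)
Step 6: enter (2,3), 'v' forces up->down, move down to (3,3)
Step 7: enter (3,3), '.' pass, move down to (4,3)
Step 8: enter (4,3), '.' pass, move down to (5,3)
Step 9: enter (5,3), '.' pass, move down to (6,3)
Step 10: enter (6,3), '\' deflects down->right, move right to (6,4)
Step 11: enter (6,4), '<' forces right->left, move left to (6,3)
Step 12: at (6,3) dir=left — LOOP DETECTED (seen before)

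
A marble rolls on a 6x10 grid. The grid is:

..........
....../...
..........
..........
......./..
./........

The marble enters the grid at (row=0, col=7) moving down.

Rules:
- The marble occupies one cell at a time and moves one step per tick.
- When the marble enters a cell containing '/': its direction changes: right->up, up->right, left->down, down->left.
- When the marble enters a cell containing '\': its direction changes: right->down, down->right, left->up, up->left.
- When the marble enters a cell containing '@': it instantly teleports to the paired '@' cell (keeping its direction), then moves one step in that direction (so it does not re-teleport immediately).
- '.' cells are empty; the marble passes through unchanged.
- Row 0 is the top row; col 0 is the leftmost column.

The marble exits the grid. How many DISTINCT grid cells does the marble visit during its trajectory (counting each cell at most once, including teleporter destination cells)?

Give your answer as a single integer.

Step 1: enter (0,7), '.' pass, move down to (1,7)
Step 2: enter (1,7), '.' pass, move down to (2,7)
Step 3: enter (2,7), '.' pass, move down to (3,7)
Step 4: enter (3,7), '.' pass, move down to (4,7)
Step 5: enter (4,7), '/' deflects down->left, move left to (4,6)
Step 6: enter (4,6), '.' pass, move left to (4,5)
Step 7: enter (4,5), '.' pass, move left to (4,4)
Step 8: enter (4,4), '.' pass, move left to (4,3)
Step 9: enter (4,3), '.' pass, move left to (4,2)
Step 10: enter (4,2), '.' pass, move left to (4,1)
Step 11: enter (4,1), '.' pass, move left to (4,0)
Step 12: enter (4,0), '.' pass, move left to (4,-1)
Step 13: at (4,-1) — EXIT via left edge, pos 4
Distinct cells visited: 12 (path length 12)

Answer: 12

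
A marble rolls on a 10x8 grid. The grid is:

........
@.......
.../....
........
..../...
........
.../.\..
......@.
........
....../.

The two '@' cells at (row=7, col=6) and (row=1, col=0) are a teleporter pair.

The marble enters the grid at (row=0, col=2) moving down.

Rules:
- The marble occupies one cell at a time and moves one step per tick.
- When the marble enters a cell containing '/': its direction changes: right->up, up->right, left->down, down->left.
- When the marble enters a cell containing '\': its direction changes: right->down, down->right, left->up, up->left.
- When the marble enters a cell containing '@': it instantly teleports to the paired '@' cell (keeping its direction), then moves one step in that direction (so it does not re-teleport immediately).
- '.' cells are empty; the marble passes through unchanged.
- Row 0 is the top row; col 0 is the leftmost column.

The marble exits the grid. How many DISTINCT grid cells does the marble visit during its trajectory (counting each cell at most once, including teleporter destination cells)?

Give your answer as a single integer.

Answer: 10

Derivation:
Step 1: enter (0,2), '.' pass, move down to (1,2)
Step 2: enter (1,2), '.' pass, move down to (2,2)
Step 3: enter (2,2), '.' pass, move down to (3,2)
Step 4: enter (3,2), '.' pass, move down to (4,2)
Step 5: enter (4,2), '.' pass, move down to (5,2)
Step 6: enter (5,2), '.' pass, move down to (6,2)
Step 7: enter (6,2), '.' pass, move down to (7,2)
Step 8: enter (7,2), '.' pass, move down to (8,2)
Step 9: enter (8,2), '.' pass, move down to (9,2)
Step 10: enter (9,2), '.' pass, move down to (10,2)
Step 11: at (10,2) — EXIT via bottom edge, pos 2
Distinct cells visited: 10 (path length 10)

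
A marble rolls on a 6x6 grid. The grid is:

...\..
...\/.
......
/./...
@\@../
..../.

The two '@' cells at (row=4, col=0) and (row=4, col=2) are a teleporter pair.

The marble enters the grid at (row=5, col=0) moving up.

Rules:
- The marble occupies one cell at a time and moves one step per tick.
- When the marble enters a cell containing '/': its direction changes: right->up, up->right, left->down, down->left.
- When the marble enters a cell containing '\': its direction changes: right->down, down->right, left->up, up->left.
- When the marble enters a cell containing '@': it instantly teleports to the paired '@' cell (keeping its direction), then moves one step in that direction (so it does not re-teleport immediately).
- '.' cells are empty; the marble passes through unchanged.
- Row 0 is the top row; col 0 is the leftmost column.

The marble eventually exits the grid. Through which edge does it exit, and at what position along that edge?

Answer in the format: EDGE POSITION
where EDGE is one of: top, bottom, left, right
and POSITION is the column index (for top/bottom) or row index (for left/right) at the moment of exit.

Answer: right 3

Derivation:
Step 1: enter (5,0), '.' pass, move up to (4,0)
Step 2: enter (4,0), '@' teleport (4,0)->(4,2), also enter (4,2), move up to (3,2)
Step 3: enter (3,2), '/' deflects up->right, move right to (3,3)
Step 4: enter (3,3), '.' pass, move right to (3,4)
Step 5: enter (3,4), '.' pass, move right to (3,5)
Step 6: enter (3,5), '.' pass, move right to (3,6)
Step 7: at (3,6) — EXIT via right edge, pos 3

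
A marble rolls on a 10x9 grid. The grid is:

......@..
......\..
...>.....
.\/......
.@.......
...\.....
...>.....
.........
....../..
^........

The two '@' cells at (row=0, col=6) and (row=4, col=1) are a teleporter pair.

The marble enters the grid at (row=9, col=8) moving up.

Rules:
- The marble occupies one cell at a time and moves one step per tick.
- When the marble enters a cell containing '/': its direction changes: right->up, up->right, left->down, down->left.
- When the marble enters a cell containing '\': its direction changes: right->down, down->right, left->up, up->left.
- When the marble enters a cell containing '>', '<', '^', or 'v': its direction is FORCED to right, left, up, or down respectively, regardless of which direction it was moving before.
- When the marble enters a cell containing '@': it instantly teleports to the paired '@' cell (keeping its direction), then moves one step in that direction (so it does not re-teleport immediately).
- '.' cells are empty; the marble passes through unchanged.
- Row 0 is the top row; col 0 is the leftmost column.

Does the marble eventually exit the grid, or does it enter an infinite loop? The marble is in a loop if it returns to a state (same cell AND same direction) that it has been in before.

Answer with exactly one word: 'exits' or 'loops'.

Answer: exits

Derivation:
Step 1: enter (9,8), '.' pass, move up to (8,8)
Step 2: enter (8,8), '.' pass, move up to (7,8)
Step 3: enter (7,8), '.' pass, move up to (6,8)
Step 4: enter (6,8), '.' pass, move up to (5,8)
Step 5: enter (5,8), '.' pass, move up to (4,8)
Step 6: enter (4,8), '.' pass, move up to (3,8)
Step 7: enter (3,8), '.' pass, move up to (2,8)
Step 8: enter (2,8), '.' pass, move up to (1,8)
Step 9: enter (1,8), '.' pass, move up to (0,8)
Step 10: enter (0,8), '.' pass, move up to (-1,8)
Step 11: at (-1,8) — EXIT via top edge, pos 8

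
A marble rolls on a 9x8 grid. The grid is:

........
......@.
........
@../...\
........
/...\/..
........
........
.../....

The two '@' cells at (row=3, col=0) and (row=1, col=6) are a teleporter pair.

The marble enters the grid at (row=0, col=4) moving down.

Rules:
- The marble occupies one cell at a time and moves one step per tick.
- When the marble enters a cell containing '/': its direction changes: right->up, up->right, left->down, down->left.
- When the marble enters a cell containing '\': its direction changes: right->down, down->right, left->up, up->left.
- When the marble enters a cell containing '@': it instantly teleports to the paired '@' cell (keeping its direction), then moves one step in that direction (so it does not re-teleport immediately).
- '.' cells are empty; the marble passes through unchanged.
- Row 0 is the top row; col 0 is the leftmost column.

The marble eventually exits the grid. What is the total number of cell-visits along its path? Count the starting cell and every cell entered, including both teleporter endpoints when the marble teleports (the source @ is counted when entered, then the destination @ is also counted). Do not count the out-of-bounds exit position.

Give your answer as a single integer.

Answer: 12

Derivation:
Step 1: enter (0,4), '.' pass, move down to (1,4)
Step 2: enter (1,4), '.' pass, move down to (2,4)
Step 3: enter (2,4), '.' pass, move down to (3,4)
Step 4: enter (3,4), '.' pass, move down to (4,4)
Step 5: enter (4,4), '.' pass, move down to (5,4)
Step 6: enter (5,4), '\' deflects down->right, move right to (5,5)
Step 7: enter (5,5), '/' deflects right->up, move up to (4,5)
Step 8: enter (4,5), '.' pass, move up to (3,5)
Step 9: enter (3,5), '.' pass, move up to (2,5)
Step 10: enter (2,5), '.' pass, move up to (1,5)
Step 11: enter (1,5), '.' pass, move up to (0,5)
Step 12: enter (0,5), '.' pass, move up to (-1,5)
Step 13: at (-1,5) — EXIT via top edge, pos 5
Path length (cell visits): 12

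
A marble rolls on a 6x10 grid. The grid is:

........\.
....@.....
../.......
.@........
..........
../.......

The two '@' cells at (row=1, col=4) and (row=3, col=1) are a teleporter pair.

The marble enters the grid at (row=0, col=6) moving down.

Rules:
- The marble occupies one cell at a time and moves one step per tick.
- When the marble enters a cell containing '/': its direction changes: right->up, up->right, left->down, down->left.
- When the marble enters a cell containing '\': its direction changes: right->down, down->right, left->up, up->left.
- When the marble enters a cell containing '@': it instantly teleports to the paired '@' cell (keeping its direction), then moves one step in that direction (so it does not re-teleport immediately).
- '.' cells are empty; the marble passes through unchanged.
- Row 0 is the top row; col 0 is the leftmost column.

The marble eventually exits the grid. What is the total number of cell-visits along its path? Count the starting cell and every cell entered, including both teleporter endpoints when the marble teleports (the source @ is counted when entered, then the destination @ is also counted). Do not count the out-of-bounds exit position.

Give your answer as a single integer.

Answer: 6

Derivation:
Step 1: enter (0,6), '.' pass, move down to (1,6)
Step 2: enter (1,6), '.' pass, move down to (2,6)
Step 3: enter (2,6), '.' pass, move down to (3,6)
Step 4: enter (3,6), '.' pass, move down to (4,6)
Step 5: enter (4,6), '.' pass, move down to (5,6)
Step 6: enter (5,6), '.' pass, move down to (6,6)
Step 7: at (6,6) — EXIT via bottom edge, pos 6
Path length (cell visits): 6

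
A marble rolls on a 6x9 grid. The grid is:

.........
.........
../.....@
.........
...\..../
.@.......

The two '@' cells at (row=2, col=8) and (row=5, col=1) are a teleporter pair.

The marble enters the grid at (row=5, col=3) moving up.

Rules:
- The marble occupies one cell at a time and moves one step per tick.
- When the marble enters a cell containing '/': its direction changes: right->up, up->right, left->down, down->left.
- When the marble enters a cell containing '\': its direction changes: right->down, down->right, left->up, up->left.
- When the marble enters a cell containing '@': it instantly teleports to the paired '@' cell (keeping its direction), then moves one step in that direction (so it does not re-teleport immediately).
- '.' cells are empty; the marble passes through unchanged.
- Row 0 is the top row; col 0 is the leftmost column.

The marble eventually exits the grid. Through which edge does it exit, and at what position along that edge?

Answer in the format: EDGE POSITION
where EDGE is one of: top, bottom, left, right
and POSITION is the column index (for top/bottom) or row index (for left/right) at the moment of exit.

Answer: left 4

Derivation:
Step 1: enter (5,3), '.' pass, move up to (4,3)
Step 2: enter (4,3), '\' deflects up->left, move left to (4,2)
Step 3: enter (4,2), '.' pass, move left to (4,1)
Step 4: enter (4,1), '.' pass, move left to (4,0)
Step 5: enter (4,0), '.' pass, move left to (4,-1)
Step 6: at (4,-1) — EXIT via left edge, pos 4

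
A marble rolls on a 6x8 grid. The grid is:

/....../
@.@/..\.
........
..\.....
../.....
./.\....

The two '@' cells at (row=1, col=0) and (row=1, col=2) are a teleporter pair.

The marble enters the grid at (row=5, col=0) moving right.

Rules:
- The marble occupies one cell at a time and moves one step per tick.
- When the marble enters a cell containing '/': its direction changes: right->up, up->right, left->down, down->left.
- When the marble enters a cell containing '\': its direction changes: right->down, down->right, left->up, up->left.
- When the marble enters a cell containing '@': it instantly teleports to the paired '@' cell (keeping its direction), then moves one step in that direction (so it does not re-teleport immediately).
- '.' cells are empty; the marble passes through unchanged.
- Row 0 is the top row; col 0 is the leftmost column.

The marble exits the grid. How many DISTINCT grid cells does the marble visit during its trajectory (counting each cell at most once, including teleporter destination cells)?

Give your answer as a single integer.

Answer: 7

Derivation:
Step 1: enter (5,0), '.' pass, move right to (5,1)
Step 2: enter (5,1), '/' deflects right->up, move up to (4,1)
Step 3: enter (4,1), '.' pass, move up to (3,1)
Step 4: enter (3,1), '.' pass, move up to (2,1)
Step 5: enter (2,1), '.' pass, move up to (1,1)
Step 6: enter (1,1), '.' pass, move up to (0,1)
Step 7: enter (0,1), '.' pass, move up to (-1,1)
Step 8: at (-1,1) — EXIT via top edge, pos 1
Distinct cells visited: 7 (path length 7)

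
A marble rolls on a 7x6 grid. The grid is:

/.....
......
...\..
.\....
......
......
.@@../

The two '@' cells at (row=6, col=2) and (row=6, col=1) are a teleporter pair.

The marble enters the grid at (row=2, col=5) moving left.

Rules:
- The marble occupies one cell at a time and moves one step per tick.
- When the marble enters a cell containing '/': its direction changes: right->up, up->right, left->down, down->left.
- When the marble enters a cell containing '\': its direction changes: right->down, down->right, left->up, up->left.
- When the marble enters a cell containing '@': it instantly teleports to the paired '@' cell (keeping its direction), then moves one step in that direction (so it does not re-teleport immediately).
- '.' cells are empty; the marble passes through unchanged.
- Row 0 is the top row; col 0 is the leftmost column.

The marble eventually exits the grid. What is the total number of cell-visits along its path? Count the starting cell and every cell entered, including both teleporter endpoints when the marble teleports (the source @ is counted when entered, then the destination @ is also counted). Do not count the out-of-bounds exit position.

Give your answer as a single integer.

Step 1: enter (2,5), '.' pass, move left to (2,4)
Step 2: enter (2,4), '.' pass, move left to (2,3)
Step 3: enter (2,3), '\' deflects left->up, move up to (1,3)
Step 4: enter (1,3), '.' pass, move up to (0,3)
Step 5: enter (0,3), '.' pass, move up to (-1,3)
Step 6: at (-1,3) — EXIT via top edge, pos 3
Path length (cell visits): 5

Answer: 5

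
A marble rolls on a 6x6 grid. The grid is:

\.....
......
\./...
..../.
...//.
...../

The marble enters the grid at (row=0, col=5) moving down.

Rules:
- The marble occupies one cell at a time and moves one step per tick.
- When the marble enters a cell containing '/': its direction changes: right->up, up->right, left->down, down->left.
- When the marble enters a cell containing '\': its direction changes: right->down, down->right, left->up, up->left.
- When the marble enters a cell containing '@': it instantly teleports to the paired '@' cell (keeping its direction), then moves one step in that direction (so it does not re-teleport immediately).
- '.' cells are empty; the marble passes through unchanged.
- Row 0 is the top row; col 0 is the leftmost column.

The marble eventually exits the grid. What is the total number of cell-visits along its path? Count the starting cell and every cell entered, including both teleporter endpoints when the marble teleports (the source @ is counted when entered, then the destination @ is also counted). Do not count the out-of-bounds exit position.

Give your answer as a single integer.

Step 1: enter (0,5), '.' pass, move down to (1,5)
Step 2: enter (1,5), '.' pass, move down to (2,5)
Step 3: enter (2,5), '.' pass, move down to (3,5)
Step 4: enter (3,5), '.' pass, move down to (4,5)
Step 5: enter (4,5), '.' pass, move down to (5,5)
Step 6: enter (5,5), '/' deflects down->left, move left to (5,4)
Step 7: enter (5,4), '.' pass, move left to (5,3)
Step 8: enter (5,3), '.' pass, move left to (5,2)
Step 9: enter (5,2), '.' pass, move left to (5,1)
Step 10: enter (5,1), '.' pass, move left to (5,0)
Step 11: enter (5,0), '.' pass, move left to (5,-1)
Step 12: at (5,-1) — EXIT via left edge, pos 5
Path length (cell visits): 11

Answer: 11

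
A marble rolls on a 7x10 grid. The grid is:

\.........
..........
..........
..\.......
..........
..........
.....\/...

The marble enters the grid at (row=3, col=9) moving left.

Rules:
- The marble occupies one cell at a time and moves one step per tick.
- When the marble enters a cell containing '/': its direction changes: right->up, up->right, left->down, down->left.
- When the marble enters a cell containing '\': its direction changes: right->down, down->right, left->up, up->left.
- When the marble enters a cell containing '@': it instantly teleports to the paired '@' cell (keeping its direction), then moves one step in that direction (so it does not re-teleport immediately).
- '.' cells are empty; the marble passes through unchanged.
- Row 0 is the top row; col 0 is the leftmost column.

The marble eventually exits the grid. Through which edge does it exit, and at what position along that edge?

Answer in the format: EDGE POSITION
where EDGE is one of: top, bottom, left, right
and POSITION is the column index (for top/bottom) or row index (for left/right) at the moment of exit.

Answer: top 2

Derivation:
Step 1: enter (3,9), '.' pass, move left to (3,8)
Step 2: enter (3,8), '.' pass, move left to (3,7)
Step 3: enter (3,7), '.' pass, move left to (3,6)
Step 4: enter (3,6), '.' pass, move left to (3,5)
Step 5: enter (3,5), '.' pass, move left to (3,4)
Step 6: enter (3,4), '.' pass, move left to (3,3)
Step 7: enter (3,3), '.' pass, move left to (3,2)
Step 8: enter (3,2), '\' deflects left->up, move up to (2,2)
Step 9: enter (2,2), '.' pass, move up to (1,2)
Step 10: enter (1,2), '.' pass, move up to (0,2)
Step 11: enter (0,2), '.' pass, move up to (-1,2)
Step 12: at (-1,2) — EXIT via top edge, pos 2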